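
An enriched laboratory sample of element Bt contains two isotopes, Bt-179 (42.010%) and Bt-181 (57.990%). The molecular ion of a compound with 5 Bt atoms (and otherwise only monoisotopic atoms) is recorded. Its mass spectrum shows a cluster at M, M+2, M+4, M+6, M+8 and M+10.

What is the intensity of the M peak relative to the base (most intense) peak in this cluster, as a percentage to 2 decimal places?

3.80%

Term probabilities: M 0.0131, M+2 0.0903, M+4 0.2493, M+6 0.3442, M+8 0.2375, M+10 0.0656. Base peak = M+6.
P(M+6) = C(5,3) × 0.42010^2 × 0.57990^3 = 10 × 0.17648401 × 0.1950111 = 0.344163 (base)
P(M) = C(5,0) × 0.42010^5 × 0.57990^0 = 1 × 0.01308469 × 1.0000 = 0.013085
Relative intensity = 0.013085 / 0.344163 × 100 = 3.80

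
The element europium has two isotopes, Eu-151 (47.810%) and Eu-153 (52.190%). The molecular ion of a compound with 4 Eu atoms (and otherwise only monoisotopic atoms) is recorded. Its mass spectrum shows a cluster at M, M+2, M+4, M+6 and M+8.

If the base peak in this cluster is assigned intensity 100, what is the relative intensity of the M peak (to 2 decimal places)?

Binomial terms of (0.47810 + 0.52190)^4: M 0.0522, M+2 0.2281, M+4 0.3736, M+6 0.2719, M+8 0.0742 → M+4 is the base peak.
P(M+4) = C(4,2) × 0.47810^2 × 0.52190^2 = 6 × 0.22857961 × 0.27237961 = 0.373563 (base)
P(M) = C(4,0) × 0.47810^4 × 0.52190^0 = 1 × 0.05224864 × 1.0000 = 0.052249
Relative intensity = 0.052249 / 0.373563 × 100 = 13.99

13.99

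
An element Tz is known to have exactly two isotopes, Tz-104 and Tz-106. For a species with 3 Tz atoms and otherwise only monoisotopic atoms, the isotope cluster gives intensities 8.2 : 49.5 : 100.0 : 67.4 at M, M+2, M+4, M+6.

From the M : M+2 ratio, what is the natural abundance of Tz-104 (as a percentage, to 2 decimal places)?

Write p for the Tz-104 fraction. I(M+2)/I(M) = [C(3,1)·p^2·(1−p)] / p^3 = 3·(1−p)/p = 49.5/8.2 = 6.0366
(1−p)/p = 6.0366/3 = 2.0122  ⇒  p = 1/(1 + 2.0122) = 0.3320
Tz-104: 33.20%, Tz-106: 66.80%.

33.20%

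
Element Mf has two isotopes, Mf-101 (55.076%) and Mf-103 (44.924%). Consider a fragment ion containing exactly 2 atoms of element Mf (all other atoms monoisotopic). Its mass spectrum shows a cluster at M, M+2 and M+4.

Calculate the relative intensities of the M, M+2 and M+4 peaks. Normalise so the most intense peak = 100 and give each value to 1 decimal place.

Expanding (0.55076 + 0.44924)^2:
P(M) = 0.55076^2 = 0.303337
P(M+2) = 2 × 0.55076^1 × 0.44924^1 = 0.494847
P(M+4) = 0.44924^2 = 0.201817
The M+2 peak is largest (0.494847); scaling to 100 gives 61.3 : 100.0 : 40.8.

61.3 : 100.0 : 40.8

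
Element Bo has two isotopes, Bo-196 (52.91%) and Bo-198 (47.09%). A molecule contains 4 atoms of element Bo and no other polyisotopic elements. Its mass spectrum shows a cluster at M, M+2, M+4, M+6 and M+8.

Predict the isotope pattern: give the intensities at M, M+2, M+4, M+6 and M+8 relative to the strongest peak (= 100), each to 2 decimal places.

Each Bo atom is independently Bo-196 (p = 0.5291) or Bo-198 (q = 0.4709); the cluster is the binomial expansion (p + q)^4.
P(M) = 0.5291^4 = 0.078370
P(M+2) = 4 × 0.5291^3 × 0.4709^1 = 0.278999
P(M+4) = 6 × 0.5291^2 × 0.4709^2 = 0.372464
P(M+6) = 4 × 0.5291^1 × 0.4709^3 = 0.220996
P(M+8) = 0.4709^4 = 0.049172
The M+4 peak is largest (0.372464); scaling to 100 gives 21.04 : 74.91 : 100.00 : 59.33 : 13.20.

21.04 : 74.91 : 100.00 : 59.33 : 13.20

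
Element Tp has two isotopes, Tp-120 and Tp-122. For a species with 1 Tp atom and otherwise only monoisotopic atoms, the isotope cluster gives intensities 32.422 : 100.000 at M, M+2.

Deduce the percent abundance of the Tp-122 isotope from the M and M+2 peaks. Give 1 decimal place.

75.5%

Write p for the Tp-120 fraction. I(M+2)/I(M) = [C(1,1)·p^0·(1−p)] / p^1 = 1·(1−p)/p = 100.000/32.422 = 3.0843
(1−p)/p = 3.0843/1 = 3.0843  ⇒  p = 1/(1 + 3.0843) = 0.2448
Tp-120: 24.5%, Tp-122: 75.5%.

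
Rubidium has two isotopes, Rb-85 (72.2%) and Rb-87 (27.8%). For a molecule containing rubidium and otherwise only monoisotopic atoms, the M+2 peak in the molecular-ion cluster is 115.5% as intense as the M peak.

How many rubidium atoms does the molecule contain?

3

The M+2/M ratio from n Rb atoms is n · q/p = n · 0.278/0.722.
n = 1.155 × 0.722/0.278 = 3.00 ≈ 3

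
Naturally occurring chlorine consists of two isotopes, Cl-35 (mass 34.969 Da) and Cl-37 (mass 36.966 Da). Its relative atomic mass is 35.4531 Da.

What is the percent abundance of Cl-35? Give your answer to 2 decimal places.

75.76%

Let x be the fractional abundance of Cl-35; then Cl-37 has abundance 1 − x.
34.969·x + 36.966·(1 − x) = 35.4531
(34.969 − 36.966)·x = 35.4531 − 36.966
x = -1.5129 / -1.997 = 0.75759 → 75.76% Cl-35, 24.24% Cl-37.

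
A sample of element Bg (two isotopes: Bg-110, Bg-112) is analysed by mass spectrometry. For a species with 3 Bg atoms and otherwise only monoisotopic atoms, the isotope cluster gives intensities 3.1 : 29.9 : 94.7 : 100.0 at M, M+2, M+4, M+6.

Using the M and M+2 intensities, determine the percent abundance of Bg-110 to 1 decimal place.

23.7%

Let p = fractional abundance of Bg-110. I(M+2)/I(M) = [C(3,1)·p^2·(1−p)] / p^3 = 3·(1−p)/p = 29.9/3.1 = 9.6452
(1−p)/p = 9.6452/3 = 3.2151  ⇒  p = 1/(1 + 3.2151) = 0.2372
Bg-110: 23.7%, Bg-112: 76.3%.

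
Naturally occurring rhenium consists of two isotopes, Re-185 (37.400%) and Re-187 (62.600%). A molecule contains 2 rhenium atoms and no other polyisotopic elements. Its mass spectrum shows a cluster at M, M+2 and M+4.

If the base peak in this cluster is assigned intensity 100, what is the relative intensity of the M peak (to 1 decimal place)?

29.9

Binomial terms of (0.37400 + 0.62600)^2: M 0.1399, M+2 0.4682, M+4 0.3919 → M+2 is the base peak.
P(M+2) = C(2,1) × 0.37400^1 × 0.62600^1 = 2 × 0.3740 × 0.6260 = 0.468248 (base)
P(M) = C(2,0) × 0.37400^2 × 0.62600^0 = 1 × 0.139876 × 1.0000 = 0.139876
Relative intensity = 0.139876 / 0.468248 × 100 = 29.9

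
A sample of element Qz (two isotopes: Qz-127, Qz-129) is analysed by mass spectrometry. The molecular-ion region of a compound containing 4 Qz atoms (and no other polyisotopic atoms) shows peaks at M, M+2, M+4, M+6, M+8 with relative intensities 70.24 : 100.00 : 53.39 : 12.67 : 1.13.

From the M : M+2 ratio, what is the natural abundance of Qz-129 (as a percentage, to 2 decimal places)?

26.25%

Write p for the Qz-127 fraction. I(M+2)/I(M) = [C(4,1)·p^3·(1−p)] / p^4 = 4·(1−p)/p = 100.00/70.24 = 1.4237
(1−p)/p = 1.4237/4 = 0.3559  ⇒  p = 1/(1 + 0.3559) = 0.7375
Qz-127: 73.75%, Qz-129: 26.25%.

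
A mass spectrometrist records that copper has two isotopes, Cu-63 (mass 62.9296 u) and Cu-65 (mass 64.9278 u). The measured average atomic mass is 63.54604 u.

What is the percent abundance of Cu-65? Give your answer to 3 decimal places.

30.850%

Writing the weighted mean with unknown fraction x of Cu-63:
62.9296·x + 64.9278·(1 − x) = 63.54604
(62.9296 − 64.9278)·x = 63.54604 − 64.9278
x = -1.38176 / -1.9982 = 0.69150 → 69.150% Cu-63, 30.850% Cu-65.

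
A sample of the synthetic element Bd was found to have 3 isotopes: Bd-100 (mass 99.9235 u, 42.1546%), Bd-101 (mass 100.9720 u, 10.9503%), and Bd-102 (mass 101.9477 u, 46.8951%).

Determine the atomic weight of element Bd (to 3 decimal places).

Weight each isotope mass by its fractional abundance: 0.421546 × 99.9235 + 0.109503 × 100.9720 + 0.468951 × 101.9477
= 42.12235 + 11.05674 + 47.80848 = 100.98757 u

100.988 u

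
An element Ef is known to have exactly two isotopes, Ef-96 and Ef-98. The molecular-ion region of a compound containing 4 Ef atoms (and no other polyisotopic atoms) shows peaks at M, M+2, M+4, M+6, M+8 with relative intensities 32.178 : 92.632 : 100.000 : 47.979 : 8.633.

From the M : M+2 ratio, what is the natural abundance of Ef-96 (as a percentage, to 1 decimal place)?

If p is the fraction of Ef that is Ef-96, then I(M+2)/I(M) = [C(4,1)·p^3·(1−p)] / p^4 = 4·(1−p)/p = 92.632/32.178 = 2.8787
(1−p)/p = 2.8787/4 = 0.7197  ⇒  p = 1/(1 + 0.7197) = 0.5815
Ef-96: 58.2%, Ef-98: 41.8%.

58.2%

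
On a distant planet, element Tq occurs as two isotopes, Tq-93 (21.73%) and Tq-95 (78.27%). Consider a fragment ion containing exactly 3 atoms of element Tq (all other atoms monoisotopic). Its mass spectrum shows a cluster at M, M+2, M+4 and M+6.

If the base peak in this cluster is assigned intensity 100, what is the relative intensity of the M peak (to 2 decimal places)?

2.14

Term probabilities: M 0.0103, M+2 0.1109, M+4 0.3994, M+6 0.4795. Base peak = M+6.
P(M+6) = C(3,3) × 0.2173^0 × 0.7827^3 = 1 × 1.0000 × 0.47949712 = 0.479497 (base)
P(M) = C(3,0) × 0.2173^3 × 0.7827^0 = 1 × 0.01026075 × 1.0000 = 0.010261
Relative intensity = 0.010261 / 0.479497 × 100 = 2.14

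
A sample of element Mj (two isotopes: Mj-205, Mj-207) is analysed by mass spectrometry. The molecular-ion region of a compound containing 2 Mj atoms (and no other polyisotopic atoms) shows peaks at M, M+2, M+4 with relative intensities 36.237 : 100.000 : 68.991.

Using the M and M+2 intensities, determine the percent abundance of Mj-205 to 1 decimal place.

Let p = fractional abundance of Mj-205. I(M+2)/I(M) = [C(2,1)·p^1·(1−p)] / p^2 = 2·(1−p)/p = 100.000/36.237 = 2.7596
(1−p)/p = 2.7596/2 = 1.3798  ⇒  p = 1/(1 + 1.3798) = 0.4202
Mj-205: 42.0%, Mj-207: 58.0%.

42.0%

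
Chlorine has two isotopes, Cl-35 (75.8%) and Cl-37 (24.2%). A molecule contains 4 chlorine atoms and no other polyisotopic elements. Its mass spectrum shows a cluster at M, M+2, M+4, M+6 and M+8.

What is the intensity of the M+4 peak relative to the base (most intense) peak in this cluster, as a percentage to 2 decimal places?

47.89%

(0.758 + 0.242)^4 gives M 0.3301, M+2 0.4216, M+4 0.2019, M+6 0.0430, M+8 0.0034; the largest is M+2.
P(M+2) = C(4,1) × 0.758^3 × 0.242^1 = 4 × 0.43551951 × 0.2420 = 0.421583 (base)
P(M+4) = C(4,2) × 0.758^2 × 0.242^2 = 6 × 0.574564 × 0.058564 = 0.201893
Relative intensity = 0.201893 / 0.421583 × 100 = 47.89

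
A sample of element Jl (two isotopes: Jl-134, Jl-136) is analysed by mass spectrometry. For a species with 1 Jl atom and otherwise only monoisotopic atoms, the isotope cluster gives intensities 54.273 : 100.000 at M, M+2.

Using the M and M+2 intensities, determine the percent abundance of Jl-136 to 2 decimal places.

64.82%

Write p for the Jl-134 fraction. I(M+2)/I(M) = [C(1,1)·p^0·(1−p)] / p^1 = 1·(1−p)/p = 100.000/54.273 = 1.8425
(1−p)/p = 1.8425/1 = 1.8425  ⇒  p = 1/(1 + 1.8425) = 0.3518
Jl-134: 35.18%, Jl-136: 64.82%.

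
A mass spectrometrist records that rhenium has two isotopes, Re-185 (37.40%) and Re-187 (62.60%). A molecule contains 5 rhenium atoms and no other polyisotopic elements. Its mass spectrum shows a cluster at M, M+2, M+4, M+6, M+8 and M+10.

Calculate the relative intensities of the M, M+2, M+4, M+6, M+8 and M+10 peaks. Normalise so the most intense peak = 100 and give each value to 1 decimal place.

Each Re atom is independently Re-185 (p = 0.3740) or Re-187 (q = 0.6260); the cluster is the binomial expansion (p + q)^5.
P(M) = 0.3740^5 = 0.007317
P(M+2) = 5 × 0.3740^4 × 0.6260^1 = 0.061239
P(M+4) = 10 × 0.3740^3 × 0.6260^2 = 0.205005
P(M+6) = 10 × 0.3740^2 × 0.6260^3 = 0.343136
P(M+8) = 5 × 0.3740^1 × 0.6260^4 = 0.287170
P(M+10) = 0.6260^5 = 0.096133
The M+6 peak is largest (0.343136); scaling to 100 gives 2.1 : 17.8 : 59.7 : 100.0 : 83.7 : 28.0.

2.1 : 17.8 : 59.7 : 100.0 : 83.7 : 28.0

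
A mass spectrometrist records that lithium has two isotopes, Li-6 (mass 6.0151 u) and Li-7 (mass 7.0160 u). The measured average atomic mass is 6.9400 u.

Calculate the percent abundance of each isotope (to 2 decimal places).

Let x be the fractional abundance of Li-6; then Li-7 has abundance 1 − x.
6.0151·x + 7.0160·(1 − x) = 6.9400
(6.0151 − 7.0160)·x = 6.9400 − 7.0160
x = -0.0760 / -1.0009 = 0.07593 → 7.59% Li-6, 92.41% Li-7.

Li-6: 7.59%, Li-7: 92.41%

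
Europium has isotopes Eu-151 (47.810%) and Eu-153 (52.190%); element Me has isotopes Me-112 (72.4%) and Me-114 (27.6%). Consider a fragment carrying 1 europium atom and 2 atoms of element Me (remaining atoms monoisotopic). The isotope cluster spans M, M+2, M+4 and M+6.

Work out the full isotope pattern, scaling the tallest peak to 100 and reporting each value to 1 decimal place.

Europium pattern (n=1): 0.4781 : 0.5219
Element Me pattern (n=2): 0.524176 : 0.399648 : 0.076176
Convolve the two distributions (both contribute in 2-u steps):
  M: 0.4781×0.524176 = 0.250609
  M+2: 0.4781×0.399648 + 0.5219×0.524176 = 0.464639
  M+4: 0.4781×0.076176 + 0.5219×0.399648 = 0.244996
  M+6: 0.5219×0.076176 = 0.039756
Scale to base peak (0.464639) = 100: 53.9 : 100.0 : 52.7 : 8.6

53.9 : 100.0 : 52.7 : 8.6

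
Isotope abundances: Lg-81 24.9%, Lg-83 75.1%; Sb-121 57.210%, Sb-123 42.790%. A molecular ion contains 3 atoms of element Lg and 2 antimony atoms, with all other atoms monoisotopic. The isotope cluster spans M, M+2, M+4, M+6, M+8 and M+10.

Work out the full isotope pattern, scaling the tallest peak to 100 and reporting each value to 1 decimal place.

1.4 : 14.4 : 56.4 : 100.0 : 76.8 : 20.9

Element Lg pattern (n=3): 0.01543825 : 0.13968825 : 0.42130875 : 0.42356475
Antimony pattern (n=2): 0.32729841 : 0.48960318 : 0.18309841
Convolve the two distributions (both contribute in 2-u steps):
  M: 0.01543825×0.32729841 = 0.005053
  M+2: 0.01543825×0.48960318 + 0.13968825×0.32729841 = 0.053278
  M+4: 0.01543825×0.18309841 + 0.13968825×0.48960318 + 0.42130875×0.32729841 = 0.209112
  M+6: 0.13968825×0.18309841 + 0.42130875×0.48960318 + 0.42356475×0.32729841 = 0.370483
  M+8: 0.42130875×0.18309841 + 0.42356475×0.48960318 = 0.284520
  M+10: 0.42356475×0.18309841 = 0.077554
Scale to base peak (0.370483) = 100: 1.4 : 14.4 : 56.4 : 100.0 : 76.8 : 20.9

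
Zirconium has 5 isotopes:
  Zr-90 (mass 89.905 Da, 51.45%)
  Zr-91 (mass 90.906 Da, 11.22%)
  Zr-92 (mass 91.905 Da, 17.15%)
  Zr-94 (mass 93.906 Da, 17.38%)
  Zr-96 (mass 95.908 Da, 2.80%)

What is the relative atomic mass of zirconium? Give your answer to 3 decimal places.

The abundance-weighted mean is 0.5145 × 89.905 + 0.1122 × 90.906 + 0.1715 × 91.905 + 0.1738 × 93.906 + 0.0280 × 95.908
= 46.2561 + 10.1997 + 15.7617 + 16.3209 + 2.6854 = 91.2238 Da

91.224 Da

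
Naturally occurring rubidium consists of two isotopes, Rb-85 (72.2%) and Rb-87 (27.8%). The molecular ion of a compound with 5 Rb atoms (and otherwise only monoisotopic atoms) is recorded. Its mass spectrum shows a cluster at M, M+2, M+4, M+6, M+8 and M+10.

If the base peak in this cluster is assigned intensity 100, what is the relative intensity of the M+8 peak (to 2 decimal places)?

5.71

Binomial terms of (0.722 + 0.278)^5: M 0.1962, M+2 0.3777, M+4 0.2909, M+6 0.1120, M+8 0.0216, M+10 0.0017 → M+2 is the base peak.
P(M+2) = C(5,1) × 0.722^4 × 0.278^1 = 5 × 0.27173701 × 0.2780 = 0.377714 (base)
P(M+8) = C(5,4) × 0.722^1 × 0.278^4 = 5 × 0.7220 × 0.00597282 = 0.021562
Relative intensity = 0.021562 / 0.377714 × 100 = 5.71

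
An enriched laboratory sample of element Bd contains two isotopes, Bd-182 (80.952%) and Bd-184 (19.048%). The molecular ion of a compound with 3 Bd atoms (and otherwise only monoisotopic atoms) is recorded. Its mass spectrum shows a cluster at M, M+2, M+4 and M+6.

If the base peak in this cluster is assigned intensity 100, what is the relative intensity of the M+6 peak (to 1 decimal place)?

(0.80952 + 0.19048)^3 gives M 0.5305, M+2 0.3745, M+4 0.0881, M+6 0.0069; the largest is M.
P(M) = C(3,0) × 0.80952^3 × 0.19048^0 = 1 × 0.53049678 × 1.0000 = 0.530497 (base)
P(M+6) = C(3,3) × 0.80952^0 × 0.19048^3 = 1 × 1.0000 × 0.00691112 = 0.006911
Relative intensity = 0.006911 / 0.530497 × 100 = 1.3

1.3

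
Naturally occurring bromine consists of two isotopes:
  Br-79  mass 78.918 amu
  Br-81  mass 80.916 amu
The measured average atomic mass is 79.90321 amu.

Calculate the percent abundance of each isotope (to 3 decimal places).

Br-79: 50.690%, Br-81: 49.310%

Writing the weighted mean with unknown fraction x of Br-79:
78.918·x + 80.916·(1 − x) = 79.90321
(78.918 − 80.916)·x = 79.90321 − 80.916
x = -1.01279 / -1.998 = 0.50690 → 50.690% Br-79, 49.310% Br-81.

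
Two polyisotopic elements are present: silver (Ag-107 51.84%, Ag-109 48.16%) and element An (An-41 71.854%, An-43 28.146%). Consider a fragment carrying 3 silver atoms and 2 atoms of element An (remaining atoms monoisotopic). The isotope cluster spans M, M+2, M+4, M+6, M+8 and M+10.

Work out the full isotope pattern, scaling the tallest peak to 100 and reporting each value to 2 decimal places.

Silver pattern (n=3): 0.13931407 : 0.38827347 : 0.36071085 : 0.11170161
Element An pattern (n=2): 0.51629973 : 0.40448054 : 0.07921973
Convolve the two distributions (both contribute in 2-u steps):
  M: 0.13931407×0.51629973 = 0.071928
  M+2: 0.13931407×0.40448054 + 0.38827347×0.51629973 = 0.256815
  M+4: 0.13931407×0.07921973 + 0.38827347×0.40448054 + 0.36071085×0.51629973 = 0.354320
  M+6: 0.38827347×0.07921973 + 0.36071085×0.40448054 + 0.11170161×0.51629973 = 0.234331
  M+8: 0.36071085×0.07921973 + 0.11170161×0.40448054 = 0.073757
  M+10: 0.11170161×0.07921973 = 0.008849
Scale to base peak (0.354320) = 100: 20.30 : 72.48 : 100.00 : 66.14 : 20.82 : 2.50

20.30 : 72.48 : 100.00 : 66.14 : 20.82 : 2.50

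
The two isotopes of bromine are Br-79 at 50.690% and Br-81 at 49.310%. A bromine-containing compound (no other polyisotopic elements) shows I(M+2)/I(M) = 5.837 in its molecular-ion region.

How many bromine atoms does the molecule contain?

With n Br atoms, P(M+2)/P(M) = C(n,1)·p^(n−1)q / p^n = n·q/p = n · 0.49310/0.50690.
n = 5.837 × 0.50690/0.49310 = 6.00 ≈ 6

6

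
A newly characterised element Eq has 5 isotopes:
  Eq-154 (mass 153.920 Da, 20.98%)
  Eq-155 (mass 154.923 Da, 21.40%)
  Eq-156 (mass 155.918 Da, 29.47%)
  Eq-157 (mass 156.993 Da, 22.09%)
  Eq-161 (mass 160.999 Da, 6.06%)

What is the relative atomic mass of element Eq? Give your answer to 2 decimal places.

Ar = Σ fᵢ·mᵢ = 0.2098 × 153.920 + 0.2140 × 154.923 + 0.2947 × 155.918 + 0.2209 × 156.993 + 0.0606 × 160.999
= 32.2924 + 33.1535 + 45.9490 + 34.6798 + 9.7565 = 155.8312 Da

155.83 Da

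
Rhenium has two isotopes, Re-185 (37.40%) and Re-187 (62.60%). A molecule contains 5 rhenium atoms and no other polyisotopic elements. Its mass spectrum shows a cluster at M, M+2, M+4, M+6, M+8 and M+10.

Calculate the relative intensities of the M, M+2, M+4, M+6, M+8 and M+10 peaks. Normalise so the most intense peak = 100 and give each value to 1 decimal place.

2.1 : 17.8 : 59.7 : 100.0 : 83.7 : 28.0

Expanding (0.3740 + 0.6260)^5:
P(M) = 0.3740^5 = 0.007317
P(M+2) = 5 × 0.3740^4 × 0.6260^1 = 0.061239
P(M+4) = 10 × 0.3740^3 × 0.6260^2 = 0.205005
P(M+6) = 10 × 0.3740^2 × 0.6260^3 = 0.343136
P(M+8) = 5 × 0.3740^1 × 0.6260^4 = 0.287170
P(M+10) = 0.6260^5 = 0.096133
The M+6 peak is largest (0.343136); scaling to 100 gives 2.1 : 17.8 : 59.7 : 100.0 : 83.7 : 28.0.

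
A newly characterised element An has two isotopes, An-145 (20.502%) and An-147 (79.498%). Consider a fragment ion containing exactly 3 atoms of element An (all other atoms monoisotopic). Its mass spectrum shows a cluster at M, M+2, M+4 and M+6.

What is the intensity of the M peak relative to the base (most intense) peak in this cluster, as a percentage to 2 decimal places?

Binomial terms of (0.20502 + 0.79498)^3: M 0.0086, M+2 0.1002, M+4 0.3887, M+6 0.5024 → M+6 is the base peak.
P(M+6) = C(3,3) × 0.20502^0 × 0.79498^3 = 1 × 1.0000 × 0.50242195 = 0.502422 (base)
P(M) = C(3,0) × 0.20502^3 × 0.79498^0 = 1 × 0.00861765 × 1.0000 = 0.008618
Relative intensity = 0.008618 / 0.502422 × 100 = 1.72

1.72%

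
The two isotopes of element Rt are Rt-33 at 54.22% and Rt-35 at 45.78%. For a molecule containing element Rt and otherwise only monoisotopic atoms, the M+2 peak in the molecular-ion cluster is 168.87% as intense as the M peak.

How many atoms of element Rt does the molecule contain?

The M+2/M ratio from n Rt atoms is n · q/p = n · 0.4578/0.5422.
n = 1.6887 × 0.5422/0.4578 = 2.00 ≈ 2

2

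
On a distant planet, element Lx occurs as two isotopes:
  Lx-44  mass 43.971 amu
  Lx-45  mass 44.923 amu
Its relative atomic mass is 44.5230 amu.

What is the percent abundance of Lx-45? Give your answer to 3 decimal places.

Writing the weighted mean with unknown fraction x of Lx-44:
43.971·x + 44.923·(1 − x) = 44.5230
(43.971 − 44.923)·x = 44.5230 − 44.923
x = -0.4000 / -0.952 = 0.42017 → 42.017% Lx-44, 57.983% Lx-45.

57.983%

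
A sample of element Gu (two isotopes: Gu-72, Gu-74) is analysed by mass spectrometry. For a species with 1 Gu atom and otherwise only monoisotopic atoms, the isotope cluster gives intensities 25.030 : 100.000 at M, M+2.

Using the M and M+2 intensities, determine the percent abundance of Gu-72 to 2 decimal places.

Let p = fractional abundance of Gu-72. I(M+2)/I(M) = [C(1,1)·p^0·(1−p)] / p^1 = 1·(1−p)/p = 100.000/25.030 = 3.9952
(1−p)/p = 3.9952/1 = 3.9952  ⇒  p = 1/(1 + 3.9952) = 0.2002
Gu-72: 20.02%, Gu-74: 79.98%.

20.02%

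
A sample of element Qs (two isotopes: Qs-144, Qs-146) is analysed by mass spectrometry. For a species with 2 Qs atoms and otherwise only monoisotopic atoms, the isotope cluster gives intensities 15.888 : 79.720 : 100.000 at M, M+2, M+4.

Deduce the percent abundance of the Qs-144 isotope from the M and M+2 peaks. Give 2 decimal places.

28.50%

If p is the fraction of Qs that is Qs-144, then I(M+2)/I(M) = [C(2,1)·p^1·(1−p)] / p^2 = 2·(1−p)/p = 79.720/15.888 = 5.0176
(1−p)/p = 5.0176/2 = 2.5088  ⇒  p = 1/(1 + 2.5088) = 0.2850
Qs-144: 28.50%, Qs-146: 71.50%.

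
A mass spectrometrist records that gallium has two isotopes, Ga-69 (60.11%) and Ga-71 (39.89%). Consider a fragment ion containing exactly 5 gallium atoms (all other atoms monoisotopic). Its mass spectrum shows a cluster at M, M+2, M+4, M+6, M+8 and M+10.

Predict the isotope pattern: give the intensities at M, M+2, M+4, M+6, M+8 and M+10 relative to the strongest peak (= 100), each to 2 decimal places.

The 5 Ga atoms are independent, so intensities follow the terms of (0.6011 + 0.3989)^5.
P(M) = 0.6011^5 = 0.078475
P(M+2) = 5 × 0.6011^4 × 0.3989^1 = 0.260388
P(M+4) = 10 × 0.6011^3 × 0.3989^2 = 0.345596
P(M+6) = 10 × 0.6011^2 × 0.3989^3 = 0.229343
P(M+8) = 5 × 0.6011^1 × 0.3989^4 = 0.076098
P(M+10) = 0.3989^5 = 0.010100
The M+4 peak is largest (0.345596); scaling to 100 gives 22.71 : 75.34 : 100.00 : 66.36 : 22.02 : 2.92.

22.71 : 75.34 : 100.00 : 66.36 : 22.02 : 2.92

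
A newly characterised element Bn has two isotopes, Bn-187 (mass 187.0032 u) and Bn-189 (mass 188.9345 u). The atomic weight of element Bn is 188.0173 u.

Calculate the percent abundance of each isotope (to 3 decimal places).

Writing the weighted mean with unknown fraction x of Bn-187:
187.0032·x + 188.9345·(1 − x) = 188.0173
(187.0032 − 188.9345)·x = 188.0173 − 188.9345
x = -0.9172 / -1.9313 = 0.47491 → 47.491% Bn-187, 52.509% Bn-189.

Bn-187: 47.491%, Bn-189: 52.509%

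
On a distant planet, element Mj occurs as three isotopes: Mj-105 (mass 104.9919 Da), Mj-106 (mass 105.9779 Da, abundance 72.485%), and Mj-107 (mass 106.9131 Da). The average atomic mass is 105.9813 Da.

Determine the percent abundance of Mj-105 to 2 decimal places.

13.22%

Let x and y be the fractions of Mj-105 and Mj-107. Then x + y = 1 − 0.72485 = 0.27515 and 104.9919x + 106.9131y = 105.9813 − 0.72485×105.9779 = 29.163219185.
Substituting: 104.9919x + 106.9131(0.27515 − x) = 29.163219185
(104.9919 − 106.9131)x = -0.25392028  ⇒  x = 0.13217, y = 0.14298
Mj-105: 13.22%, Mj-107: 14.30%.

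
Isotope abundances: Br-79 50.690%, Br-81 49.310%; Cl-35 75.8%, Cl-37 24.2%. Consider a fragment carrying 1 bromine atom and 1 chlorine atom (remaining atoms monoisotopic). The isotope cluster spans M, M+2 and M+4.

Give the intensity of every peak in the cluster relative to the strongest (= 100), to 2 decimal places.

77.40 : 100.00 : 24.04

Bromine pattern (n=1): 0.5069 : 0.4931
Chlorine pattern (n=1): 0.7580 : 0.2420
Convolve the two distributions (both contribute in 2-u steps):
  M: 0.5069×0.7580 = 0.384230
  M+2: 0.5069×0.2420 + 0.4931×0.7580 = 0.496440
  M+4: 0.4931×0.2420 = 0.119330
Scale to base peak (0.496440) = 100: 77.40 : 100.00 : 24.04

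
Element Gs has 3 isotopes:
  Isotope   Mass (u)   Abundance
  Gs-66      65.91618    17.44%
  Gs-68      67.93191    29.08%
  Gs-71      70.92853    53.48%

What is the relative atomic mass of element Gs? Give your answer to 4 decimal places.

69.1830 u

Average mass = Σ (abundance × isotope mass) = 0.1744 × 65.91618 + 0.2908 × 67.93191 + 0.5348 × 70.92853
= 11.495782 + 19.754599 + 37.932578 = 69.182959 u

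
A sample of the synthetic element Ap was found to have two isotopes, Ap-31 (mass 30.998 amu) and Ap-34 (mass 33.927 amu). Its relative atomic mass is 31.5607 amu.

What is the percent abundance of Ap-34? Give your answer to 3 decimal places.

With x = fraction of Ap-31 (so Ap-34 is 1 − x):
30.998·x + 33.927·(1 − x) = 31.5607
(30.998 − 33.927)·x = 31.5607 − 33.927
x = -2.3663 / -2.929 = 0.80789 → 80.789% Ap-31, 19.211% Ap-34.

19.211%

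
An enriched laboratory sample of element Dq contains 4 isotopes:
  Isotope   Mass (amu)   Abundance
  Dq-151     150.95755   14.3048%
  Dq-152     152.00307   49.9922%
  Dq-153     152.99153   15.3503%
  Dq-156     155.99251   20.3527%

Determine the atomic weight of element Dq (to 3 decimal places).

152.817 amu

Average mass = Σ (abundance × isotope mass) = 0.143048 × 150.95755 + 0.499922 × 152.00307 + 0.153503 × 152.99153 + 0.203527 × 155.99251
= 21.594176 + 75.989679 + 23.484659 + 31.748688 = 152.817202 amu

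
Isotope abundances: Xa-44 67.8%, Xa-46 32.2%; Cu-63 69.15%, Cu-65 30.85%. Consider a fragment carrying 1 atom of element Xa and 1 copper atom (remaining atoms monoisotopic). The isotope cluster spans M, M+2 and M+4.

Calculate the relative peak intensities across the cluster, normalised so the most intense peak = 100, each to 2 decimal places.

Element Xa pattern (n=1): 0.6780 : 0.3220
Copper pattern (n=1): 0.6915 : 0.3085
Convolve the two distributions (both contribute in 2-u steps):
  M: 0.6780×0.6915 = 0.468837
  M+2: 0.6780×0.3085 + 0.3220×0.6915 = 0.431826
  M+4: 0.3220×0.3085 = 0.099337
Scale to base peak (0.468837) = 100: 100.00 : 92.11 : 21.19

100.00 : 92.11 : 21.19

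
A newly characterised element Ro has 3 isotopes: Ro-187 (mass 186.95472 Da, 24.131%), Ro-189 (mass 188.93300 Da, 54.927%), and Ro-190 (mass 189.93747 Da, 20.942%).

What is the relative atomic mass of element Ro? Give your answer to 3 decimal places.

Average mass = Σ (abundance × isotope mass) = 0.24131 × 186.95472 + 0.54927 × 188.93300 + 0.20942 × 189.93747
= 45.114043 + 103.775229 + 39.776705 = 188.665977 Da

188.666 Da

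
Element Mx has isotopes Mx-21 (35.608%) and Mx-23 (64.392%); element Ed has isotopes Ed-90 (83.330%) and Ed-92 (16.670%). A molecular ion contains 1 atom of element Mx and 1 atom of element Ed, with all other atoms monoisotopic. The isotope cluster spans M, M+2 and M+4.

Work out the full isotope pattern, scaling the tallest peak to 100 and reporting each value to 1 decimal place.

49.8 : 100.0 : 18.0

Element Mx pattern (n=1): 0.35608 : 0.64392
Element Ed pattern (n=1): 0.8333 : 0.1667
Convolve the two distributions (both contribute in 2-u steps):
  M: 0.35608×0.8333 = 0.296721
  M+2: 0.35608×0.1667 + 0.64392×0.8333 = 0.595937
  M+4: 0.64392×0.1667 = 0.107341
Scale to base peak (0.595937) = 100: 49.8 : 100.0 : 18.0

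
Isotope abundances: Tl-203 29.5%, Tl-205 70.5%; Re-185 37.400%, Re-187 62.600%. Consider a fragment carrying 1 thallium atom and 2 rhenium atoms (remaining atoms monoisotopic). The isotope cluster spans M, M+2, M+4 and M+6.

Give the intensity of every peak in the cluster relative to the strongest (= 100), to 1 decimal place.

9.3 : 53.1 : 100.0 : 62.0

Thallium pattern (n=1): 0.2950 : 0.7050
Rhenium pattern (n=2): 0.139876 : 0.468248 : 0.391876
Convolve the two distributions (both contribute in 2-u steps):
  M: 0.2950×0.139876 = 0.041263
  M+2: 0.2950×0.468248 + 0.7050×0.139876 = 0.236746
  M+4: 0.2950×0.391876 + 0.7050×0.468248 = 0.445718
  M+6: 0.7050×0.391876 = 0.276273
Scale to base peak (0.445718) = 100: 9.3 : 53.1 : 100.0 : 62.0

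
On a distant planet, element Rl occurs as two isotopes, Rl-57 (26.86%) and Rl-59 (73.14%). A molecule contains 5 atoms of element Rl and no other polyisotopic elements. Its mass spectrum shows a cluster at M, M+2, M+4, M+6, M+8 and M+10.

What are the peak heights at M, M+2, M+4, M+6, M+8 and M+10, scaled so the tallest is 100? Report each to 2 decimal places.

0.36 : 4.95 : 26.97 : 73.45 : 100.00 : 54.46

Expanding (0.2686 + 0.7314)^5:
P(M) = 0.2686^5 = 0.001398
P(M+2) = 5 × 0.2686^4 × 0.7314^1 = 0.019035
P(M+4) = 10 × 0.2686^3 × 0.7314^2 = 0.103664
P(M+6) = 10 × 0.2686^2 × 0.7314^3 = 0.282278
P(M+8) = 5 × 0.2686^1 × 0.7314^4 = 0.384323
P(M+10) = 0.7314^5 = 0.209303
The M+8 peak is largest (0.384323); scaling to 100 gives 0.36 : 4.95 : 26.97 : 73.45 : 100.00 : 54.46.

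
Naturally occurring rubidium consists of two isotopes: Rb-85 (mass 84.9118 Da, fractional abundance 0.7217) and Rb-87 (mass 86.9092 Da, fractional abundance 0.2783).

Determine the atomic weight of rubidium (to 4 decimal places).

Average mass = Σ (abundance × isotope mass) = 0.7217 × 84.9118 + 0.2783 × 86.9092
= 61.28085 + 24.18683 = 85.46768 Da

85.4677 Da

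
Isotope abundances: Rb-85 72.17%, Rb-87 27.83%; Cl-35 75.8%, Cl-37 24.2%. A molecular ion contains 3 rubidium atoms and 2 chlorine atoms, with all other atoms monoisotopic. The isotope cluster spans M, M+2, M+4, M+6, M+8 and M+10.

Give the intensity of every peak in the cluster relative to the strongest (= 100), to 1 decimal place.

55.7 : 100.0 : 71.7 : 25.6 : 4.6 : 0.3

Rubidium pattern (n=3): 0.37589809 : 0.43485841 : 0.16768892 : 0.02155458
Chlorine pattern (n=2): 0.574564 : 0.366872 : 0.058564
Convolve the two distributions (both contribute in 2-u steps):
  M: 0.37589809×0.574564 = 0.215978
  M+2: 0.37589809×0.366872 + 0.43485841×0.574564 = 0.387760
  M+4: 0.37589809×0.058564 + 0.43485841×0.366872 + 0.16768892×0.574564 = 0.277899
  M+6: 0.43485841×0.058564 + 0.16768892×0.366872 + 0.02155458×0.574564 = 0.099372
  M+8: 0.16768892×0.058564 + 0.02155458×0.366872 = 0.017728
  M+10: 0.02155458×0.058564 = 0.001262
Scale to base peak (0.387760) = 100: 55.7 : 100.0 : 71.7 : 25.6 : 4.6 : 0.3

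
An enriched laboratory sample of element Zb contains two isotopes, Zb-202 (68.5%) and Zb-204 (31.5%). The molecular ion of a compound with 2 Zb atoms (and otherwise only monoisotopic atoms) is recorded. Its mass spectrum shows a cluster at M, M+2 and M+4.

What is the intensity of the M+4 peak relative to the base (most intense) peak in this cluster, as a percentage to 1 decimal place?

21.1%

Term probabilities: M 0.4692, M+2 0.4315, M+4 0.0992. Base peak = M.
P(M) = C(2,0) × 0.685^2 × 0.315^0 = 1 × 0.469225 × 1.0000 = 0.469225 (base)
P(M+4) = C(2,2) × 0.685^0 × 0.315^2 = 1 × 1.0000 × 0.099225 = 0.099225
Relative intensity = 0.099225 / 0.469225 × 100 = 21.1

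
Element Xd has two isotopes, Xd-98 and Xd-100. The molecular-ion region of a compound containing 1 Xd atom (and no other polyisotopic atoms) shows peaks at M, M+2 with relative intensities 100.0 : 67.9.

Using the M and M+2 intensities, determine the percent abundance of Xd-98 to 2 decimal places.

Let p = fractional abundance of Xd-98. I(M+2)/I(M) = [C(1,1)·p^0·(1−p)] / p^1 = 1·(1−p)/p = 67.9/100.0 = 0.6790
(1−p)/p = 0.6790/1 = 0.6790  ⇒  p = 1/(1 + 0.6790) = 0.5956
Xd-98: 59.56%, Xd-100: 40.44%.

59.56%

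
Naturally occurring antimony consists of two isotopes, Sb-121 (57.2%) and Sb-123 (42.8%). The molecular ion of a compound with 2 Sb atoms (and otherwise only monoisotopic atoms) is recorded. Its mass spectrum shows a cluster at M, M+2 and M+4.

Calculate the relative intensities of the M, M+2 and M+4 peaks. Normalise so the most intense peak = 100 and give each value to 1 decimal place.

66.8 : 100.0 : 37.4

The 2 Sb atoms are independent, so intensities follow the terms of (0.572 + 0.428)^2.
P(M) = 0.572^2 = 0.327184
P(M+2) = 2 × 0.572^1 × 0.428^1 = 0.489632
P(M+4) = 0.428^2 = 0.183184
The M+2 peak is largest (0.489632); scaling to 100 gives 66.8 : 100.0 : 37.4.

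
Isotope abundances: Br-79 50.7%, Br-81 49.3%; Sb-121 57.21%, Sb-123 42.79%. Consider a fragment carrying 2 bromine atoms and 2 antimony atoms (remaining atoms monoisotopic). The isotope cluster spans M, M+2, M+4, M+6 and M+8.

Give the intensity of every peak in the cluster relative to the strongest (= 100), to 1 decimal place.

22.7 : 77.9 : 100.0 : 56.7 : 12.0

Bromine pattern (n=2): 0.257049 : 0.499902 : 0.243049
Antimony pattern (n=2): 0.32729841 : 0.48960318 : 0.18309841
Convolve the two distributions (both contribute in 2-u steps):
  M: 0.257049×0.32729841 = 0.084132
  M+2: 0.257049×0.48960318 + 0.499902×0.32729841 = 0.289469
  M+4: 0.257049×0.18309841 + 0.499902×0.48960318 + 0.243049×0.32729841 = 0.371368
  M+6: 0.499902×0.18309841 + 0.243049×0.48960318 = 0.210529
  M+8: 0.243049×0.18309841 = 0.044502
Scale to base peak (0.371368) = 100: 22.7 : 77.9 : 100.0 : 56.7 : 12.0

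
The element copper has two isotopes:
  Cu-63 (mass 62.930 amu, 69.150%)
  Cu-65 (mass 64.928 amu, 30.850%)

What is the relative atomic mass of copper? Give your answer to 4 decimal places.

Ar = Σ fᵢ·mᵢ = 0.69150 × 62.930 + 0.30850 × 64.928
= 43.51610 + 20.03029 = 63.54639 amu

63.5464 amu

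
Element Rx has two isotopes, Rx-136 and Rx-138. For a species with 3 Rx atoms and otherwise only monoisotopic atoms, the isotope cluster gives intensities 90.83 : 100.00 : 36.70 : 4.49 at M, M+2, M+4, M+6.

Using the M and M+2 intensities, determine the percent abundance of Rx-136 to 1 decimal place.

Write p for the Rx-136 fraction. I(M+2)/I(M) = [C(3,1)·p^2·(1−p)] / p^3 = 3·(1−p)/p = 100.00/90.83 = 1.1010
(1−p)/p = 1.1010/3 = 0.3670  ⇒  p = 1/(1 + 0.3670) = 0.7315
Rx-136: 73.2%, Rx-138: 26.8%.

73.2%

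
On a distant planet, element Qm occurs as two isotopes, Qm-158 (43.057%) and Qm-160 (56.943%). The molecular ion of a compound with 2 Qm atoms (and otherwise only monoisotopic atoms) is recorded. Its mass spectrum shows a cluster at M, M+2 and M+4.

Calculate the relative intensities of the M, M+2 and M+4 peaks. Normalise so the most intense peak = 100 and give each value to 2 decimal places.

37.81 : 100.00 : 66.13

The 2 Qm atoms are independent, so intensities follow the terms of (0.43057 + 0.56943)^2.
P(M) = 0.43057^2 = 0.185391
P(M+2) = 2 × 0.43057^1 × 0.56943^1 = 0.490359
P(M+4) = 0.56943^2 = 0.324251
The M+2 peak is largest (0.490359); scaling to 100 gives 37.81 : 100.00 : 66.13.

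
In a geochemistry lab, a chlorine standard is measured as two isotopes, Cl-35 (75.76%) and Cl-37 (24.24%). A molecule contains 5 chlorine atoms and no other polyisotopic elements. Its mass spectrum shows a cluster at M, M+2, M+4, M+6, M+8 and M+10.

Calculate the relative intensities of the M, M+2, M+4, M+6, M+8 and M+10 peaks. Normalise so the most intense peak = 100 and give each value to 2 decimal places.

Expanding (0.7576 + 0.2424)^5:
P(M) = 0.7576^5 = 0.249574
P(M+2) = 5 × 0.7576^4 × 0.2424^1 = 0.399266
P(M+4) = 10 × 0.7576^3 × 0.2424^2 = 0.255497
P(M+6) = 10 × 0.7576^2 × 0.2424^3 = 0.081748
P(M+8) = 5 × 0.7576^1 × 0.2424^4 = 0.013078
P(M+10) = 0.2424^5 = 0.000837
The M+2 peak is largest (0.399266); scaling to 100 gives 62.51 : 100.00 : 63.99 : 20.47 : 3.28 : 0.21.

62.51 : 100.00 : 63.99 : 20.47 : 3.28 : 0.21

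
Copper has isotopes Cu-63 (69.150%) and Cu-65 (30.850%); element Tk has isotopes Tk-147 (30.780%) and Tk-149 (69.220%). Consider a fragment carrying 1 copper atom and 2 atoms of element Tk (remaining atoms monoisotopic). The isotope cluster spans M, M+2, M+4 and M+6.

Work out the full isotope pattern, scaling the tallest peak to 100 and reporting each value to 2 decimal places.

14.16 : 69.99 : 100.00 : 31.94

Copper pattern (n=1): 0.6915 : 0.3085
Element Tk pattern (n=2): 0.09474084 : 0.42611832 : 0.47914084
Convolve the two distributions (both contribute in 2-u steps):
  M: 0.6915×0.09474084 = 0.065513
  M+2: 0.6915×0.42611832 + 0.3085×0.09474084 = 0.323888
  M+4: 0.6915×0.47914084 + 0.3085×0.42611832 = 0.462783
  M+6: 0.3085×0.47914084 = 0.147815
Scale to base peak (0.462783) = 100: 14.16 : 69.99 : 100.00 : 31.94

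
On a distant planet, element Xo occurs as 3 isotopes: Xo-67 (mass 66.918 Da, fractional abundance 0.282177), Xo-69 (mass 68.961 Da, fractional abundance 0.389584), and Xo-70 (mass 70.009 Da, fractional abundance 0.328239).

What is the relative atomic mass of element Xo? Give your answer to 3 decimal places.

The abundance-weighted mean is 0.282177 × 66.918 + 0.389584 × 68.961 + 0.328239 × 70.009
= 18.8827 + 26.8661 + 22.9797 = 68.7285 Da

68.729 Da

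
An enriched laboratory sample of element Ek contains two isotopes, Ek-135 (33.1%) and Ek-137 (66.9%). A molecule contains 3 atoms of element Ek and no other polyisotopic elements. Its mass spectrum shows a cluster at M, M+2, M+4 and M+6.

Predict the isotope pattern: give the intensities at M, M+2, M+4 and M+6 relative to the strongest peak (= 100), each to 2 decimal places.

Each Ek atom is independently Ek-135 (p = 0.331) or Ek-137 (q = 0.669); the cluster is the binomial expansion (p + q)^3.
P(M) = 0.331^3 = 0.036265
P(M+2) = 3 × 0.331^2 × 0.669^1 = 0.219889
P(M+4) = 3 × 0.331^1 × 0.669^2 = 0.444428
P(M+6) = 0.669^3 = 0.299418
The M+4 peak is largest (0.444428); scaling to 100 gives 8.16 : 49.48 : 100.00 : 67.37.

8.16 : 49.48 : 100.00 : 67.37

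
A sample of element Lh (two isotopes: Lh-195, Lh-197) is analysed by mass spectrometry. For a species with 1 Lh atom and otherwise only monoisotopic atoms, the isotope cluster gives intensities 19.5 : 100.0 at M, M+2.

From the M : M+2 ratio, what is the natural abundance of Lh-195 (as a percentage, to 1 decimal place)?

Write p for the Lh-195 fraction. I(M+2)/I(M) = [C(1,1)·p^0·(1−p)] / p^1 = 1·(1−p)/p = 100.0/19.5 = 5.1282
(1−p)/p = 5.1282/1 = 5.1282  ⇒  p = 1/(1 + 5.1282) = 0.1632
Lh-195: 16.3%, Lh-197: 83.7%.

16.3%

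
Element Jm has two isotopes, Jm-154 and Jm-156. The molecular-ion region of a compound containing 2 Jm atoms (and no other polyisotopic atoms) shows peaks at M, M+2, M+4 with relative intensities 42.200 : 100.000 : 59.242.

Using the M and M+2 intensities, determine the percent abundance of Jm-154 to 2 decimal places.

45.77%

Let p = fractional abundance of Jm-154. I(M+2)/I(M) = [C(2,1)·p^1·(1−p)] / p^2 = 2·(1−p)/p = 100.000/42.200 = 2.3697
(1−p)/p = 2.3697/2 = 1.1848  ⇒  p = 1/(1 + 1.1848) = 0.4577
Jm-154: 45.77%, Jm-156: 54.23%.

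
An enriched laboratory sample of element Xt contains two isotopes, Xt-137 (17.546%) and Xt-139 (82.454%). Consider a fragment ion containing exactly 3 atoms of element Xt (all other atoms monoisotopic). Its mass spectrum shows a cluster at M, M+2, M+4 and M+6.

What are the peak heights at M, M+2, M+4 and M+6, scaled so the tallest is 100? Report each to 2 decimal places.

0.96 : 13.58 : 63.84 : 100.00

The 3 Xt atoms are independent, so intensities follow the terms of (0.17546 + 0.82454)^3.
P(M) = 0.17546^3 = 0.005402
P(M+2) = 3 × 0.17546^2 × 0.82454^1 = 0.076153
P(M+4) = 3 × 0.17546^1 × 0.82454^2 = 0.357868
P(M+6) = 0.82454^3 = 0.560577
The M+6 peak is largest (0.560577); scaling to 100 gives 0.96 : 13.58 : 63.84 : 100.00.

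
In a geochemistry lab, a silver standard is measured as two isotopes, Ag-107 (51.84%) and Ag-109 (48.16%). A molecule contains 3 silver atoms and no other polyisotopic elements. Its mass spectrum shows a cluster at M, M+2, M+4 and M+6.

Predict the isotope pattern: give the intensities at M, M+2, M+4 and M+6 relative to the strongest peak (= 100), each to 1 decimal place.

Each Ag atom is independently Ag-107 (p = 0.5184) or Ag-109 (q = 0.4816); the cluster is the binomial expansion (p + q)^3.
P(M) = 0.5184^3 = 0.139314
P(M+2) = 3 × 0.5184^2 × 0.4816^1 = 0.388273
P(M+4) = 3 × 0.5184^1 × 0.4816^2 = 0.360711
P(M+6) = 0.4816^3 = 0.111702
The M+2 peak is largest (0.388273); scaling to 100 gives 35.9 : 100.0 : 92.9 : 28.8.

35.9 : 100.0 : 92.9 : 28.8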